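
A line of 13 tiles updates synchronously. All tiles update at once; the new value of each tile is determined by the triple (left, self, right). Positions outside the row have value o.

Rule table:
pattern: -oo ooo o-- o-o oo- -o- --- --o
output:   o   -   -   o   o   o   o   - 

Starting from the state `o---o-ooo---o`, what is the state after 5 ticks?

ooooooooo--oo

tick 1: o-o-ooo-o-o-o
tick 2: ooooo-ooooooo
tick 3: ----ooo------
tick 4: -oo-o-o-oooo-
tick 5: ooooooooo--oo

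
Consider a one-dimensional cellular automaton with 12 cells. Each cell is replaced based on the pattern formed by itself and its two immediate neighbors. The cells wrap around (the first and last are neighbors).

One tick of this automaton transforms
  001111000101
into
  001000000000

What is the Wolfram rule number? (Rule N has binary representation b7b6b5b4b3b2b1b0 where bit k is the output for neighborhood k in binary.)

position 3: 111 → 0  (bit 7 = 0)
position 5: 110 → 0  (bit 6 = 0)
position 10: 101 → 0  (bit 5 = 0)
position 0: 100 → 0  (bit 4 = 0)
position 2: 011 → 1  (bit 3 = 1)
position 9: 010 → 0  (bit 2 = 0)
position 1: 001 → 0  (bit 1 = 0)
position 7: 000 → 0  (bit 0 = 0)
bits b7..b0 = 00001000 = 8

8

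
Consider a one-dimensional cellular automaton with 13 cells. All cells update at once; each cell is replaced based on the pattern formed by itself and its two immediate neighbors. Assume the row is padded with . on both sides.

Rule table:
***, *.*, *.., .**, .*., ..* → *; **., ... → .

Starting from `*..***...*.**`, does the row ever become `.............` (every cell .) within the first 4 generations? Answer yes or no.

no

generation 1: *****.*.****.
generation 2: ****.******.*
generation 3: ***.******.**
generation 4: **.******.**.
generation 4 is **.******.**., still not uniform .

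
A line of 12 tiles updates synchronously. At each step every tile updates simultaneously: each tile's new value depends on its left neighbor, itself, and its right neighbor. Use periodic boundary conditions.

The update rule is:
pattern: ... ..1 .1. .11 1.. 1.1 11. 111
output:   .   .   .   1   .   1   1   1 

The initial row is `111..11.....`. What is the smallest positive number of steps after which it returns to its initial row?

1

111..11.....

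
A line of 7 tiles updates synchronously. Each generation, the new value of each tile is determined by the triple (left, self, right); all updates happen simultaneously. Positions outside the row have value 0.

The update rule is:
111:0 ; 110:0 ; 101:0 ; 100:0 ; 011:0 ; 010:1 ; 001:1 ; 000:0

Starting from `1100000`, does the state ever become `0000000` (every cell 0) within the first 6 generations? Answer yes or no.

yes

generation 1: 0000000
all cells are 0 at generation 1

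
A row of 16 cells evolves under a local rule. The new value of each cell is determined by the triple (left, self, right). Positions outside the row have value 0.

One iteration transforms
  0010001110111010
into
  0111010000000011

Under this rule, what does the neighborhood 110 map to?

0

At position 8 the neighborhood is 110; the next row has 0 there.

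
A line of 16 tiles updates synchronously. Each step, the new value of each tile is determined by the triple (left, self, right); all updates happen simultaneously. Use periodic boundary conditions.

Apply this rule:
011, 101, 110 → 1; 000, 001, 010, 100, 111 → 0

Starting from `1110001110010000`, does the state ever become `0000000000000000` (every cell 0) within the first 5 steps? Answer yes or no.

yes

1010001010000000
0100000100000000
0000000000000000
all cells are 0 at step 3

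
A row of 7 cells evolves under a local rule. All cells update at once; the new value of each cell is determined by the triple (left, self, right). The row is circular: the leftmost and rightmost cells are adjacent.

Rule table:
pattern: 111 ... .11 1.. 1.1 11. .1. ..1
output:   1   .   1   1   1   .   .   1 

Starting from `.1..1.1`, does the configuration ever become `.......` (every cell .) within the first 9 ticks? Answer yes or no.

no

1.11.1.
.11.1.1
11.1.1.
1.1.1.1
.1.1.11
1.1.11.
.1.11.1
1.11.1.  (repeats tick 1; period 7)
tick 9: .11.1.1
tick 9 is .11.1.1, still not uniform .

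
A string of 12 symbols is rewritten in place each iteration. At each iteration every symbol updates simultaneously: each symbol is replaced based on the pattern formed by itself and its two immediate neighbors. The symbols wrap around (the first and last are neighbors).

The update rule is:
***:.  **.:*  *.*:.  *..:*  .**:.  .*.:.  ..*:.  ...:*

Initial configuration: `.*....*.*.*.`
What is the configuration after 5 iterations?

..***......*
*...******..
.**......**.
..******..**
*......**..*

*......**..*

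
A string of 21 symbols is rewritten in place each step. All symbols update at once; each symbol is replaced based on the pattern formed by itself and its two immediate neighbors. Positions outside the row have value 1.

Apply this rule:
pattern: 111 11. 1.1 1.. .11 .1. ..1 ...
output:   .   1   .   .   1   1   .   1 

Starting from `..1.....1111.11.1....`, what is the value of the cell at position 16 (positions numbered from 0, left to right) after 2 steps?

1

step 1: ..1.111.1..1.11.1.11.
step 2: ..1.1.1.1..1.11.1.11.
position 16 holds 1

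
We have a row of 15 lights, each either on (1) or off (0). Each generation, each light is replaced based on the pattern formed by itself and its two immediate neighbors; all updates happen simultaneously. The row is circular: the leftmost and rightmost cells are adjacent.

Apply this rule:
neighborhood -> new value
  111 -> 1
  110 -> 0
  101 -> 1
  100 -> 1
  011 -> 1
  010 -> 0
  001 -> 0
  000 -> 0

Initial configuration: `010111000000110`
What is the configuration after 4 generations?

001110100000101
101101010000010
011010101000001
110101010100000

110101010100000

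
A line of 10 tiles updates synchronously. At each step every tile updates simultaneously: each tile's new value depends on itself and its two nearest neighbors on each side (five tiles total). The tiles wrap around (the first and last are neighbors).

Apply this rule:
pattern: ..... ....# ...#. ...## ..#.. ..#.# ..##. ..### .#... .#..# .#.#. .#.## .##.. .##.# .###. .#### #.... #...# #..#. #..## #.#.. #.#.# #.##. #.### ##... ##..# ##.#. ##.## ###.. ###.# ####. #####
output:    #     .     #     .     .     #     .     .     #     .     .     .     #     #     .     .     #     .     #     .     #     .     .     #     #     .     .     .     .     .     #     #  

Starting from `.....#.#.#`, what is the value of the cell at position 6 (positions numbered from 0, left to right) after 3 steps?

step 1: ###.##...#
step 2: .#...##...
step 3: #.#...###.
position 6 holds #

#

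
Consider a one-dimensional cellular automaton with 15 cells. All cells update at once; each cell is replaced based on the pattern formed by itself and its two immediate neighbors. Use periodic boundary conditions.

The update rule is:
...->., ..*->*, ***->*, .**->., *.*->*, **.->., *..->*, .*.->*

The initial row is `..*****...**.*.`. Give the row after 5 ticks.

tick 1: .*.***.*.*..***
tick 2: ***.*.******.*.
tick 3: .*.***.****.***
tick 4: ***.*.*.**.*.*.
tick 5: .*.*****..*****

.*.*****..*****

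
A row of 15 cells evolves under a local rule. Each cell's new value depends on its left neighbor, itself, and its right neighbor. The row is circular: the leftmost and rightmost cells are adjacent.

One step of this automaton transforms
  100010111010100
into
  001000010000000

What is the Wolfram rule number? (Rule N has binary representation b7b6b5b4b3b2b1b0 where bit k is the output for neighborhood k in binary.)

129

position 7: 111 → 1  (bit 7 = 1)
position 8: 110 → 0  (bit 6 = 0)
position 5: 101 → 0  (bit 5 = 0)
position 1: 100 → 0  (bit 4 = 0)
position 6: 011 → 0  (bit 3 = 0)
position 0: 010 → 0  (bit 2 = 0)
position 3: 001 → 0  (bit 1 = 0)
position 2: 000 → 1  (bit 0 = 1)
bits b7..b0 = 10000001 = 129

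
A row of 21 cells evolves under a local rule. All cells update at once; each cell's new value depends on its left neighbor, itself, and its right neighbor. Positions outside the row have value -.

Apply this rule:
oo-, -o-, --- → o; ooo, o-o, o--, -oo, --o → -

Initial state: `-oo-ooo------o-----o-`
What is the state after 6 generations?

o-o-o-o--o-o-o-o-o-o-

--o---o-oooo-o-ooo-o-
o-o-o-o----o-o---o-o-
o-o-o-o-oo-o-o-o-o-o-
o-o-o-o--o-o-o-o-o-o-
o-o-o-o--o-o-o-o-o-o-  (fixed point — unchanged through generation 6)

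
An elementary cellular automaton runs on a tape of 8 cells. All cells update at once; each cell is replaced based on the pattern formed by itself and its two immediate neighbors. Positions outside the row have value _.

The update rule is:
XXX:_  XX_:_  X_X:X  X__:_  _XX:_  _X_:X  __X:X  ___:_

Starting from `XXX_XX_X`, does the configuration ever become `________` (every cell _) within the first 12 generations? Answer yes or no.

yes

___X__XX
__XX_X__
_X__XX__
XX_X____
__XX____
_X______
XX______
________
all cells are _ at generation 8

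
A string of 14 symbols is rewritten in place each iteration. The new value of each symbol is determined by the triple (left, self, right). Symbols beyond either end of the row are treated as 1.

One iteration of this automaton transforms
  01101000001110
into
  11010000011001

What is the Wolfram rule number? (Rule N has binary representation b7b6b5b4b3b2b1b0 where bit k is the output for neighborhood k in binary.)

position 11: 111 → 0  (bit 7 = 0)
position 2: 110 → 0  (bit 6 = 0)
position 0: 101 → 1  (bit 5 = 1)
position 5: 100 → 0  (bit 4 = 0)
position 1: 011 → 1  (bit 3 = 1)
position 4: 010 → 0  (bit 2 = 0)
position 9: 001 → 1  (bit 1 = 1)
position 6: 000 → 0  (bit 0 = 0)
bits b7..b0 = 00101010 = 42

42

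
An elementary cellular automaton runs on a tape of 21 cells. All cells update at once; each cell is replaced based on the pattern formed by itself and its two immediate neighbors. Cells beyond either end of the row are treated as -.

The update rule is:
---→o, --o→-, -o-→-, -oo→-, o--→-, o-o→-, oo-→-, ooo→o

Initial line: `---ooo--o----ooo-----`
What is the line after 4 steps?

-ooo-------ooooo--ooo

step 1: oo--o-----oo--o--oooo
step 2: ------ooo---------oo-
step 3: ooooo--o--ooooooo----
step 4: -ooo-------ooooo--ooo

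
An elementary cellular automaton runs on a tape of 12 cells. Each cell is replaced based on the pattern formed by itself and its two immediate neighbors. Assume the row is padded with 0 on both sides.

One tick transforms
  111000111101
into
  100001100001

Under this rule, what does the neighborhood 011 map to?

1

At position 0 the neighborhood is 011; the next row has 1 there.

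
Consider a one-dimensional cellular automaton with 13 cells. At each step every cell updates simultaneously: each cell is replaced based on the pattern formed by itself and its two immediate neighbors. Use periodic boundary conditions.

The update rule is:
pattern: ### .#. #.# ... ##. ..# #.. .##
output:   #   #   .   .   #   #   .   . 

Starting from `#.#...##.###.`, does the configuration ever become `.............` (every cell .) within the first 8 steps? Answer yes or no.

no

step 1: #.#..#.#..##.
step 2: #.#.##.#.#.#.
step 3: #.#..#.#.#.#.
step 4: #.#.##.#.#.#.  (repeats step 2; period 2)
step 8: #.#.##.#.#.#.
step 8 is #.#.##.#.#.#., still not uniform .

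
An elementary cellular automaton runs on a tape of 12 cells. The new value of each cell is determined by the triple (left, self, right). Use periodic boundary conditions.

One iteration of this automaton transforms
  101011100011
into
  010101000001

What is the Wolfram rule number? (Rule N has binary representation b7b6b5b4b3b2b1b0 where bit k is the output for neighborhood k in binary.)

160

position 5: 111 → 1  (bit 7 = 1)
position 0: 110 → 0  (bit 6 = 0)
position 1: 101 → 1  (bit 5 = 1)
position 7: 100 → 0  (bit 4 = 0)
position 4: 011 → 0  (bit 3 = 0)
position 2: 010 → 0  (bit 2 = 0)
position 9: 001 → 0  (bit 1 = 0)
position 8: 000 → 0  (bit 0 = 0)
bits b7..b0 = 10100000 = 160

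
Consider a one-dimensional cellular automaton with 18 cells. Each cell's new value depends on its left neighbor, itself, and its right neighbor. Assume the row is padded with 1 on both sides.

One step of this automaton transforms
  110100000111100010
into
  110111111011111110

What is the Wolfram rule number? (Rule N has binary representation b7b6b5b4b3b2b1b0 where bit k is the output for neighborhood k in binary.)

position 0: 111 → 1  (bit 7 = 1)
position 1: 110 → 1  (bit 6 = 1)
position 2: 101 → 0  (bit 5 = 0)
position 4: 100 → 1  (bit 4 = 1)
position 9: 011 → 0  (bit 3 = 0)
position 3: 010 → 1  (bit 2 = 1)
position 8: 001 → 1  (bit 1 = 1)
position 5: 000 → 1  (bit 0 = 1)
bits b7..b0 = 11010111 = 215

215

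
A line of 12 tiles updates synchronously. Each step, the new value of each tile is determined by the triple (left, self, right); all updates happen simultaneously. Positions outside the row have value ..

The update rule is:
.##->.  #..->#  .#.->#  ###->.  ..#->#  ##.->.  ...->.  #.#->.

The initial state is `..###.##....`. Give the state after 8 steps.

.#......#...
###....###..
...#..#...#.
..######.###
.#..........
###.........
...#........
..###.......

..###.......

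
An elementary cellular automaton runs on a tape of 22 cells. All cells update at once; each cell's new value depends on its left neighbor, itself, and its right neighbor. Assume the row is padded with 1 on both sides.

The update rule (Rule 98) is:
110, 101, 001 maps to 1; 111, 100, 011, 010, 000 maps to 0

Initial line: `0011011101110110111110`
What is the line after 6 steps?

0101100110011011000011
1010101010101101000100
1101010101010110001001
0110101010101010010010
1011010101010100100101
1101101010101001001010

1101101010101001001010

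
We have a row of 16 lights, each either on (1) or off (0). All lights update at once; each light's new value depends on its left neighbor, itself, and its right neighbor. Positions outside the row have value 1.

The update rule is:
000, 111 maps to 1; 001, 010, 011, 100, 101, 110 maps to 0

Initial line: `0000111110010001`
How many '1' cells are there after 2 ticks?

0110011100000100
0000001001110000
count of 1: 4

4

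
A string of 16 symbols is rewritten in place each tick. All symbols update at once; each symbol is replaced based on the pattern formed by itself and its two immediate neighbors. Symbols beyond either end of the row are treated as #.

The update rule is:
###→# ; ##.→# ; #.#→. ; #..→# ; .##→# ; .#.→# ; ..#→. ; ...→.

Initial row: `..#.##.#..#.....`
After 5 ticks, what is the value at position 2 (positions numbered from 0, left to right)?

#.#.##.##.##....
#.#.##.##.###...
#.#.##.##.####..
#.#.##.##.#####.
#.#.##.##.#####.
position 2 holds #

#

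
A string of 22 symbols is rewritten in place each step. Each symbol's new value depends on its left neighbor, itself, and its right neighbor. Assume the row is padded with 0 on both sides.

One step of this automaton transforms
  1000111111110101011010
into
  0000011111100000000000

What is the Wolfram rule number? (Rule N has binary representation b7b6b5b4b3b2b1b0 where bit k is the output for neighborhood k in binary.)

128

position 5: 111 → 1  (bit 7 = 1)
position 11: 110 → 0  (bit 6 = 0)
position 12: 101 → 0  (bit 5 = 0)
position 1: 100 → 0  (bit 4 = 0)
position 4: 011 → 0  (bit 3 = 0)
position 0: 010 → 0  (bit 2 = 0)
position 3: 001 → 0  (bit 1 = 0)
position 2: 000 → 0  (bit 0 = 0)
bits b7..b0 = 10000000 = 128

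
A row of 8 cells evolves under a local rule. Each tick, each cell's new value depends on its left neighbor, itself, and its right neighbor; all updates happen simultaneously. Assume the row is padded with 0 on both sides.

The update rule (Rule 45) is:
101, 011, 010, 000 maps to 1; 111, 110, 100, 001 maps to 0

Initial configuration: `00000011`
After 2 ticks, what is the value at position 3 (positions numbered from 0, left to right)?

tick 1: 11111010
tick 2: 10000110
position 3 holds 0

0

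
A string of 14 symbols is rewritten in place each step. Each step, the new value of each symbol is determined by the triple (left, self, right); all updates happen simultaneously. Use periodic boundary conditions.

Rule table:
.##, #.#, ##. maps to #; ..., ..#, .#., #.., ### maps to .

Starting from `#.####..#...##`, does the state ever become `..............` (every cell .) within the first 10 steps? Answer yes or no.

yes

###..#......#.
#.#..........#
##...........#
.#...........#
#.............
..............
all cells are . at step 6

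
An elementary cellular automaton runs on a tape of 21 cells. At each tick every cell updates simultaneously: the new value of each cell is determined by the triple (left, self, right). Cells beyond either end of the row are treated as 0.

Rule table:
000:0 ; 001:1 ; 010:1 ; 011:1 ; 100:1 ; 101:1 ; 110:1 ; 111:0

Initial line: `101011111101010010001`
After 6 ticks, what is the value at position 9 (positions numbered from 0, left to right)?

tick 1: 111110000111111111011
tick 2: 100011001100000001111
tick 3: 110111111110000011001
tick 4: 111100000011000111111
tick 5: 100110000111101100001
tick 6: 111111001100111110011
position 9 holds 1

1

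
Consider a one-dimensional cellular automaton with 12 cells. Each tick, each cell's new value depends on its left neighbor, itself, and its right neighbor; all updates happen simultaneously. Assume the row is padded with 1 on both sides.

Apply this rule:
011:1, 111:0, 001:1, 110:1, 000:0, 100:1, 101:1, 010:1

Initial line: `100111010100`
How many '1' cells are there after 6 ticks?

111101111111
000111000000
101101100001
111111110011
000000011110
100000110011
count of 1: 5

5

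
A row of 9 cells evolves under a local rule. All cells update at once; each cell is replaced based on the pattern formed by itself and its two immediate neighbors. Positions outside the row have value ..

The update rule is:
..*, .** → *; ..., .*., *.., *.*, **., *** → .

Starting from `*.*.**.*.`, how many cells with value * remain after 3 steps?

....*....
...*.....
..*......
count of *: 1

1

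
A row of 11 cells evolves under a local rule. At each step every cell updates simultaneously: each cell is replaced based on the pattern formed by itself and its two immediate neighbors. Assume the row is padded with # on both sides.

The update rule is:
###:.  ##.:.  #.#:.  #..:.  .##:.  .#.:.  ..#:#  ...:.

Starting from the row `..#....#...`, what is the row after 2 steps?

.....#...#.

.#....#...#
.....#...#.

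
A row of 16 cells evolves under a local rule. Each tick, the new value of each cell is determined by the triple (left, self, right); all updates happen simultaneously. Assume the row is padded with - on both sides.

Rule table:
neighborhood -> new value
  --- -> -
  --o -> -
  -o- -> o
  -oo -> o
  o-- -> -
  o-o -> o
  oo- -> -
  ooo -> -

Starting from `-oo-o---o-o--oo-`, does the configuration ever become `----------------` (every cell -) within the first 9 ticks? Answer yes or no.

-o-oo---ooo--o--
-ooo----o----o--
-o------o----o--
-o------o----o--  (fixed point — unchanged through tick 9)
tick 9 is -o------o----o--, still not uniform -

no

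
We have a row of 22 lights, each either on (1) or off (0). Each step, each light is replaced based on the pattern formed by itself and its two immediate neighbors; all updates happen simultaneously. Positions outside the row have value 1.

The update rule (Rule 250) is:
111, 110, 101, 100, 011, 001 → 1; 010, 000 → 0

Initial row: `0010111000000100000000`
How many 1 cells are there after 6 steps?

21

1101111100001010000001
1111111110010101000011
1111111111101010100111
1111111111110101011111
1111111111111010111111
1111111111111101111111
count of 1: 21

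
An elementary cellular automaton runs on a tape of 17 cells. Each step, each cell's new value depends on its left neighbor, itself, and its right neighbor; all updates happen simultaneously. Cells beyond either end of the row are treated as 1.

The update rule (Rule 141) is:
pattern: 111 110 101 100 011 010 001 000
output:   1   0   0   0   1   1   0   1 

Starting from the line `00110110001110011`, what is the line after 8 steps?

step 1: 00100100101100011
step 2: 00100100101001011
step 3: 00100100101001011  (fixed point — unchanged through step 8)

00100100101001011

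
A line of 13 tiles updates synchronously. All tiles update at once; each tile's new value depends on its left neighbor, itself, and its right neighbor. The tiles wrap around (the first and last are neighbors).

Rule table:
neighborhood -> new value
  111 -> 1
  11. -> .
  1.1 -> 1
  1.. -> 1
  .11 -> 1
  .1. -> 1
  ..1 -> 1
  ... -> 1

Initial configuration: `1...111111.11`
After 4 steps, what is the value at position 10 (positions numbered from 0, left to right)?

.

step 1: .11111111.111
step 2: 11111111.111.
step 3: 1111111.111.1
step 4: 111111.111.11
position 10 holds .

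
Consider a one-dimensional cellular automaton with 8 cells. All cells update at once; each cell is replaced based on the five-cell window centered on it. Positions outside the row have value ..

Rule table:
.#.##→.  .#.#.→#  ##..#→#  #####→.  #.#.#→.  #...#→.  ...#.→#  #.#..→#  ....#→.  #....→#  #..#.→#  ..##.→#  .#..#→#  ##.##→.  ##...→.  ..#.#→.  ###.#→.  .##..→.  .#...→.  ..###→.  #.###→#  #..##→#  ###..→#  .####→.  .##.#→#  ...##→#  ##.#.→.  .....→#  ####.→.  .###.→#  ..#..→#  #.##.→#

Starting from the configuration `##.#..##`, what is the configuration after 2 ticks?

##.####.
##.#..#.

##.#..#.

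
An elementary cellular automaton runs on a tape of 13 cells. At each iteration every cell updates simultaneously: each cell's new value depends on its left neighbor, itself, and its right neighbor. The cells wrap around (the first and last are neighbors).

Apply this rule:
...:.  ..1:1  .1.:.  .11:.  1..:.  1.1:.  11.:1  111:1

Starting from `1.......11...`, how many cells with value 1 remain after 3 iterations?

.......1.1..1
......1....1.
.....1....1..
count of 1: 2

2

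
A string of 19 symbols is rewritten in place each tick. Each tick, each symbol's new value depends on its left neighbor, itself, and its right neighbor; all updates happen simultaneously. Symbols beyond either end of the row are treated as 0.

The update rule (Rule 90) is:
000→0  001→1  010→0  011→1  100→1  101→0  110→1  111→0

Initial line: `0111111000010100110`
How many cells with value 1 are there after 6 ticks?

12

1100001100100011111
1110011111010110001
1011110001000111010
0010011010101101001
0101111000001100110
1001001100011111111
count of 1: 12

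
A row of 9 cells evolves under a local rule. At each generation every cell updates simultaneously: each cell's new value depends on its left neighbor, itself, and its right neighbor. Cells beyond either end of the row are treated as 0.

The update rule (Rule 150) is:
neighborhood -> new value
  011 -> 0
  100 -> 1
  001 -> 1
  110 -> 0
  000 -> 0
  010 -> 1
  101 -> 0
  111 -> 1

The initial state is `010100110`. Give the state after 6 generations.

generation 1: 110111001
generation 2: 000010111
generation 3: 000110010
generation 4: 001001111
generation 5: 011110110
generation 6: 101100001

101100001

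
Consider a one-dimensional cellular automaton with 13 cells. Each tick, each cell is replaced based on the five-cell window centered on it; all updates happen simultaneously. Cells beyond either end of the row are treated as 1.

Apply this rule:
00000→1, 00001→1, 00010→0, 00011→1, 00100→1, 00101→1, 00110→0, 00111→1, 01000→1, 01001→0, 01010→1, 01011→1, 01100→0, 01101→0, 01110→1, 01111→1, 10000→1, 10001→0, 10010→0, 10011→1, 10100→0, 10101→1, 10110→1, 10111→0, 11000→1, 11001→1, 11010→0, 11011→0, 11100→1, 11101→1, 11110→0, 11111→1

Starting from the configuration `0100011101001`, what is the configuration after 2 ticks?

0010111100011
1011010110111

1011010110111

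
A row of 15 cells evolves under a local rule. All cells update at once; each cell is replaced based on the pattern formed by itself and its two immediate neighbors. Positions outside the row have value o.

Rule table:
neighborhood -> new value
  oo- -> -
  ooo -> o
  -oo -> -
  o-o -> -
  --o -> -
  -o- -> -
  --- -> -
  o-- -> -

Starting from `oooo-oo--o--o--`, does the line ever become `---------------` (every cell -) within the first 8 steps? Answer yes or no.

ooo------------
oo-------------
o--------------
---------------
all cells are - at step 4

yes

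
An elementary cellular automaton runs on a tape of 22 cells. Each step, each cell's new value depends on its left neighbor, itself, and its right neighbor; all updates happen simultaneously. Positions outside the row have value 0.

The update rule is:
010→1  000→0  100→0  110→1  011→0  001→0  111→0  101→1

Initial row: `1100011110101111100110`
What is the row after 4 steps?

0100000000010000100010

step 1: 0100000011110000100010
step 2: 0100000000010000100010
step 3: 0100000000010000100010  (fixed point — unchanged through step 4)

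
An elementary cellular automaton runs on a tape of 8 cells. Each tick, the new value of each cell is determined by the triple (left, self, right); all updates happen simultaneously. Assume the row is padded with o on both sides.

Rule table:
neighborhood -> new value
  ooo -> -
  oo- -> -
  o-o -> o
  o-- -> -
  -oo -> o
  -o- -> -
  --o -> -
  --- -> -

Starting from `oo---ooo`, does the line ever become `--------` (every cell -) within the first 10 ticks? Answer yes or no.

yes

tick 1: -----o--
tick 2: --------
all cells are - at tick 2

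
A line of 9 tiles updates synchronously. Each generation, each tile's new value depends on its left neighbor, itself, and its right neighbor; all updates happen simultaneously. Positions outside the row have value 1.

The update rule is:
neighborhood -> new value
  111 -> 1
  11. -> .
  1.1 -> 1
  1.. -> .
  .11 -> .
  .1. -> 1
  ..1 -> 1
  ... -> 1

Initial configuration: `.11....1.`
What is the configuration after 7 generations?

1...11111
..11.1111
.1..1.111
11.111.11
1.1.1.1.1
.1111111.
1.11111.1

1.11111.1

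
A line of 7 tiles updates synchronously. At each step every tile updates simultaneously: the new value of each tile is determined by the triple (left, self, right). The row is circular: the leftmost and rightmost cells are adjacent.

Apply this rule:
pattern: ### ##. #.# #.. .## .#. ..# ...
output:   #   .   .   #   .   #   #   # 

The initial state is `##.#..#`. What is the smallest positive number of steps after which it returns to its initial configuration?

7

step 1: #..###.
step 2: ###.#..
step 3: .#..###
step 4: .###.#.
step 5: #.#..##
step 6: ..###.#
step 7: ##.#..#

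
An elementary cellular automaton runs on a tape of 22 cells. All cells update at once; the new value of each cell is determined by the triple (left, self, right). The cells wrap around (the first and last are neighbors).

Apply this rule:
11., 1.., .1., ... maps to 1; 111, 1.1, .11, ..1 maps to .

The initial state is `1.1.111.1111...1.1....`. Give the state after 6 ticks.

1.1...1....111.1.1111.
1.111.1111...1.1....1.
1...1....111.1.1111.1.
111.1111...1.1....1.1.
..1....111.1.1111.1.1.
1.1111...1.1....1.1.11

1.1111...1.1....1.1.11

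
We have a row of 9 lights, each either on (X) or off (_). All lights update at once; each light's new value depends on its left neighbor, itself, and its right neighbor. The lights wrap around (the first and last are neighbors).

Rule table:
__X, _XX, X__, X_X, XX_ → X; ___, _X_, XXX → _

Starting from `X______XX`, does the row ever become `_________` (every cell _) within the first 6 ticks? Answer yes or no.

XX____XX_
XXX__XXXX
__XXXX___
_XX__XX__
XXXXXXXX_
X______XX
tick 6 is X______XX, still not uniform _

no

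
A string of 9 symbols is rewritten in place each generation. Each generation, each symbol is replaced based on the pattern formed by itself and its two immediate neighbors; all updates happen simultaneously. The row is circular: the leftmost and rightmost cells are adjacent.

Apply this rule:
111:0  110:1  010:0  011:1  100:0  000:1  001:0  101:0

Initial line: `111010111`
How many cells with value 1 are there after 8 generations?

3

generation 1: 001000100
generation 2: 100010001
generation 3: 101000101
generation 4: 100010001  (repeats generation 2; period 2)
generation 8: 100010001
count of 1: 3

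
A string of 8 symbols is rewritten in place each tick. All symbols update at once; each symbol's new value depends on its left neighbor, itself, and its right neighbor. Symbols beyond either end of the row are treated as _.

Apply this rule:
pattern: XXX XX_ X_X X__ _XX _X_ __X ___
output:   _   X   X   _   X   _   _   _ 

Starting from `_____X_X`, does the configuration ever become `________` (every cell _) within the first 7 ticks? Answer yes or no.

______X_
________
all cells are _ at tick 2

yes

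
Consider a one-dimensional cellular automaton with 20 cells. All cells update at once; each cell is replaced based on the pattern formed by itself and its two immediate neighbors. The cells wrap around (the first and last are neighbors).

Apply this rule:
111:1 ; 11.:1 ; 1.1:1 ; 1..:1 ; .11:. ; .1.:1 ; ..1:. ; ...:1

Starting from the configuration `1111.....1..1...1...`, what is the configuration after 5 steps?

step 1: .1111111.11.111.111.
step 2: ..1111111.11.111.111
step 3: 1..1111111.11.111.11
step 4: 11..1111111.11.111.1
step 5: 111..1111111.11.111.

111..1111111.11.111.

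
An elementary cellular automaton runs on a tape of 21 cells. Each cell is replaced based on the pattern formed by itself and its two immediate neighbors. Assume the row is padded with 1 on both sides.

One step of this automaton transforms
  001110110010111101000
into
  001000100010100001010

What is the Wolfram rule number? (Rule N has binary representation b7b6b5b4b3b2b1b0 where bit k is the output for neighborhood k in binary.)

position 3: 111 → 0  (bit 7 = 0)
position 4: 110 → 0  (bit 6 = 0)
position 5: 101 → 0  (bit 5 = 0)
position 0: 100 → 0  (bit 4 = 0)
position 2: 011 → 1  (bit 3 = 1)
position 10: 010 → 1  (bit 2 = 1)
position 1: 001 → 0  (bit 1 = 0)
position 19: 000 → 1  (bit 0 = 1)
bits b7..b0 = 00001101 = 13

13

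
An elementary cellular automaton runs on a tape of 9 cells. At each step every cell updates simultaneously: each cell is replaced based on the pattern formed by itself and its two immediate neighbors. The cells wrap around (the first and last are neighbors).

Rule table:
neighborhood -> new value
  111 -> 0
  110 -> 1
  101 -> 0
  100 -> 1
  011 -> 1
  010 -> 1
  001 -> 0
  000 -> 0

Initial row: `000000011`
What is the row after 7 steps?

101011010

step 1: 100000011
step 2: 110000010
step 3: 111000010
step 4: 101100010
step 5: 101110010
step 6: 101011010
step 7: 101011010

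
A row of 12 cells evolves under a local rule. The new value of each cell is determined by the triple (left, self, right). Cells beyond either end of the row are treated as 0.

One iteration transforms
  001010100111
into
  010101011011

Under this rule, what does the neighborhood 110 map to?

At position 11 the neighborhood is 110; the next row has 1 there.

1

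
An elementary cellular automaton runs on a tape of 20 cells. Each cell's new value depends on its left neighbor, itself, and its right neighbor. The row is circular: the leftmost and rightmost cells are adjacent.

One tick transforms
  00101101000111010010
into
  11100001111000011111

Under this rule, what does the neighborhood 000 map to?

At position 0 the neighborhood is 000; the next row has 1 there.

1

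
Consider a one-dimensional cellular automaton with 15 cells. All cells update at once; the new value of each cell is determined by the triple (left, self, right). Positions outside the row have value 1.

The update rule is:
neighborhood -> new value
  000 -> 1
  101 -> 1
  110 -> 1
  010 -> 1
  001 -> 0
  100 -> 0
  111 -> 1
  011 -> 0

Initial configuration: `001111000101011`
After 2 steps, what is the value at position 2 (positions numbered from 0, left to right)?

0

000111010111101
010011111011110
position 2 holds 0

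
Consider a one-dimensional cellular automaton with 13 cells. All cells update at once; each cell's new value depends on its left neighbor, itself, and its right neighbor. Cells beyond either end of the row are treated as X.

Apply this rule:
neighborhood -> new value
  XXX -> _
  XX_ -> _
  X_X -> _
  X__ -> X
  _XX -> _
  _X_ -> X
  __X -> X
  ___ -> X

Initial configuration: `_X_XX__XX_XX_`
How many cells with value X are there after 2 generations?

_X___XX______
_XXXX__XXXXXX
count of X: 10

10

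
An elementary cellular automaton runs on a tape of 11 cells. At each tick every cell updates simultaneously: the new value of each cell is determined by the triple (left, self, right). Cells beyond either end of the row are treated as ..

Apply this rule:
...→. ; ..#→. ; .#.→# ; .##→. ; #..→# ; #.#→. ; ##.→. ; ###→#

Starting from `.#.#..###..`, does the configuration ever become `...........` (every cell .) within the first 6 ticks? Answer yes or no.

tick 1: .#.##..#.#.
tick 2: .#...#.#.##
tick 3: .##..#.#...
tick 4: ...#.#.##..
tick 5: ...#.#...#.
tick 6: ...#.##..##
tick 6 is ...#.##..##, still not uniform .

no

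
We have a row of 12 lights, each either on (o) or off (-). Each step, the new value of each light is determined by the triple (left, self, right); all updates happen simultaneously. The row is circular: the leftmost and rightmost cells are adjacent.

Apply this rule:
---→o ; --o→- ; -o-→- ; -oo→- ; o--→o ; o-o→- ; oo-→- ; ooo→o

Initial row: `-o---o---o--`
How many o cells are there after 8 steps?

3

--oo--oo--oo
o---o---o---
-oo--oo--oo-
---o---o---o
oo--oo--oo--
--o---o---o-
o--oo--oo--o
-o---o---o--
count of o: 3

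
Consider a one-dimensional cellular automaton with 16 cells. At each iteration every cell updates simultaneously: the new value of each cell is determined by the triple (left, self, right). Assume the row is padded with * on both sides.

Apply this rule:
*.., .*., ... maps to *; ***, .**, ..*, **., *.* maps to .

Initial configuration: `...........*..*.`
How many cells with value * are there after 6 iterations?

1

**********.**.*.
..............*.
*************.*.
..............*.  (repeats iteration 2; period 2)
iteration 6: ..............*.
count of *: 1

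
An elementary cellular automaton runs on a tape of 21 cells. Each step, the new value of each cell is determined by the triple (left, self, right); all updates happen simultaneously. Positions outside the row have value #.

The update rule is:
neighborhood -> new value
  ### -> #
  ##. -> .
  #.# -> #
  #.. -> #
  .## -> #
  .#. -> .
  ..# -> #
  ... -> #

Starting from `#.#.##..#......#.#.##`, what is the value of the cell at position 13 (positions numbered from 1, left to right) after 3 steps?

#

.#.##.##.######.#.###
#.##.##.######.#.####
.##.##.######.#.#####
position 13 holds #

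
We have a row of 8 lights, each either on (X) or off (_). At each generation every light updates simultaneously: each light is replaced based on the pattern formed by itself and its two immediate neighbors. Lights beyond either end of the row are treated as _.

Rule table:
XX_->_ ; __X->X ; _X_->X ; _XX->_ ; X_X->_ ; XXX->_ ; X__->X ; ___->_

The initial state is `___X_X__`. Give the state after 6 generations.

generation 1: __XX_XX_
generation 2: _X_____X
generation 3: XXX___XX
generation 4: ___X_X__  (repeats generation 0; period 4)
generation 6: _X_____X

_X_____X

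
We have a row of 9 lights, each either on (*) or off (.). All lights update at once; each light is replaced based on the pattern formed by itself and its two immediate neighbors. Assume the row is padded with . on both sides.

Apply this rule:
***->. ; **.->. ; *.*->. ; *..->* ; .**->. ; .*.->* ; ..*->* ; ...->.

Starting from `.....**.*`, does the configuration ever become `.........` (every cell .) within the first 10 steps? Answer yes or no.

....*...*
...***.**
..*......
.***.....
*...*....
**.***...
......*..
.....***.
....*...*  (repeats step 1; period 8)
step 10: ...***.**
step 10 is ...***.**, still not uniform .

no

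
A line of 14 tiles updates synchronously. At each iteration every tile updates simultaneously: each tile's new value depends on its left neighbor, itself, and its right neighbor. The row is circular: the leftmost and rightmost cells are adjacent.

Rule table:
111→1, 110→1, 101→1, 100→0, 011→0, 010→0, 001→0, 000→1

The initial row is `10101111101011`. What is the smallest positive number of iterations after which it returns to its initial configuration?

11010111110101
11101011111010
01110101111101
10111010111110
01011101011111
10101110101111
11010111010111
11101011101011
11110101110101
11111010111010
01111101011101
10111110101110
01011111010111
10101111101011

14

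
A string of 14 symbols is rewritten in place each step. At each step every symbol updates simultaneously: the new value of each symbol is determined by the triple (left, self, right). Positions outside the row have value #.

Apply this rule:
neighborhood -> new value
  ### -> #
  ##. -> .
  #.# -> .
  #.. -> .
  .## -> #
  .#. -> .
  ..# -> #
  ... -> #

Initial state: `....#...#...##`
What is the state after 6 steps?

.###..##..####
.##..##..#####
.#..##..######
...##..#######
.###..########
.##..#########

.##..#########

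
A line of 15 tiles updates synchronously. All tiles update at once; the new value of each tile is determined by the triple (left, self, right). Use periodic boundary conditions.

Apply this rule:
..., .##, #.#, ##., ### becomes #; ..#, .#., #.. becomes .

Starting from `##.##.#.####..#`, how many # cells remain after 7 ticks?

######.#####..#
############..#
############..#  (fixed point — unchanged through tick 7)
count of #: 13

13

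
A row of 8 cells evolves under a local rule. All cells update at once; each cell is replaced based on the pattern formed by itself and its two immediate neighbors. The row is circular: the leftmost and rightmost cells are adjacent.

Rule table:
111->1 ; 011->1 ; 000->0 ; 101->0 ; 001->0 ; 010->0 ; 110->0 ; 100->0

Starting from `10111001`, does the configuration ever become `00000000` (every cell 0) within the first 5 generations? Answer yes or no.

00110001
00100000
00000000
all cells are 0 at generation 3

yes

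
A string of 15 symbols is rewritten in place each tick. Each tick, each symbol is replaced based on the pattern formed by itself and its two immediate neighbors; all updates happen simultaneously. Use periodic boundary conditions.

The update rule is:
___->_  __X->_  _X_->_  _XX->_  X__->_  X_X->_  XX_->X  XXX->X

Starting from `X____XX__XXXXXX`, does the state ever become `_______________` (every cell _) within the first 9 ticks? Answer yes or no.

yes

tick 1: X_____X___XXXXX
tick 2: X__________XXXX
tick 3: X___________XXX
tick 4: X____________XX
tick 5: X_____________X
tick 6: X______________
tick 7: _______________
all cells are _ at tick 7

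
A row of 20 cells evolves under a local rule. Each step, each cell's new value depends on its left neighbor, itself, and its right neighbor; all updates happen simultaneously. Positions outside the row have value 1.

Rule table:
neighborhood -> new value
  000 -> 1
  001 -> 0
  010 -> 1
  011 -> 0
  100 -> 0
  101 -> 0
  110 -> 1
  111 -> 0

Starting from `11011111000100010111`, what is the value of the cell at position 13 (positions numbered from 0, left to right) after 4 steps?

1

step 1: 01000001010101010000
step 2: 01011101010101010110
step 3: 01000101010101010010
step 4: 01010101010101010010
position 13 holds 1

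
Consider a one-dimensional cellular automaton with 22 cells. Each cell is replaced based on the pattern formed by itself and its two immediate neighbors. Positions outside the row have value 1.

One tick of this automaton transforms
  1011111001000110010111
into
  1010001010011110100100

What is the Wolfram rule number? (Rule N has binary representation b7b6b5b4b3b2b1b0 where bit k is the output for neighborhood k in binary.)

position 3: 111 → 0  (bit 7 = 0)
position 0: 110 → 1  (bit 6 = 1)
position 1: 101 → 0  (bit 5 = 0)
position 7: 100 → 0  (bit 4 = 0)
position 2: 011 → 1  (bit 3 = 1)
position 9: 010 → 0  (bit 2 = 0)
position 8: 001 → 1  (bit 1 = 1)
position 11: 000 → 1  (bit 0 = 1)
bits b7..b0 = 01001011 = 75

75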